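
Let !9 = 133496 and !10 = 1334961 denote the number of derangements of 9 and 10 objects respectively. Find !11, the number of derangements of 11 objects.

14684570

!11 = (11-1)·(!10 + !9) = 10·(1334961 + 133496) = 10·1468457 = 14684570.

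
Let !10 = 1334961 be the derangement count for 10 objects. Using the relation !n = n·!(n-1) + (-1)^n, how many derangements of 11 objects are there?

!11 = 11·1334961 - 1 = 14684570.

14684570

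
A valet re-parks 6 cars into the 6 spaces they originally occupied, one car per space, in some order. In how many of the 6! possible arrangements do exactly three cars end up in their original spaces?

40

Choose which 3 of the 6 are fixed: C(6,3) = 20.
The other 3 form a derangement: !3 = 2.
Total: 20 × 2 = 40.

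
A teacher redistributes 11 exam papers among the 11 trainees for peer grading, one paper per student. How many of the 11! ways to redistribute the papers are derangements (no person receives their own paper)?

The number of derangements of 11 is !11 = Σ_{k=0}^{11} (-1)^k·11!/k!
= 11! - 11!/1! + 11!/2! - 11!/3! + 11!/4! - 11!/5! + 11!/6! - 11!/7! + 11!/8! - 11!/9! + 11!/10! - 11!/11!
= 39916800 - 39916800 + 19958400 - 6652800 + 1663200 - 332640 + 55440 - 7920 + 990 - 110 + 11 - 1
= 14684570

14684570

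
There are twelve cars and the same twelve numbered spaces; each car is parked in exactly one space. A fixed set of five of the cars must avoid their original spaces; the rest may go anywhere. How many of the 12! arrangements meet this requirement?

312273360

Inclusion-exclusion on the 5 forbidden self-matches:
Σ_{j=0}^{5} (-1)^j C(5,j)(12-j)!
= C(5,0)·12! - C(5,1)·11! + C(5,2)·10! - C(5,3)·9! + C(5,4)·8! - C(5,5)·7!
= 479001600 - 199584000 + 36288000 - 3628800 + 201600 - 5040
= 312273360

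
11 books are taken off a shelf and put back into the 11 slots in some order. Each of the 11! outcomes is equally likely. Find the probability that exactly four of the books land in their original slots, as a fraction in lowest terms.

Favorable outcomes: C(11,4)·!7 = 330·1854 = 611820.
Total outcomes: 11! = 39916800.
Probability = 611820/39916800 = 103/6720.

103/6720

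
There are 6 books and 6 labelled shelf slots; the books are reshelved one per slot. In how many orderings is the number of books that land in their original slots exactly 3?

Pick the 3 fixed positions: C(6,3) = 20 ways.
The remaining 3 must be deranged: !3 = 2.
Total: 20 × 2 = 40.

40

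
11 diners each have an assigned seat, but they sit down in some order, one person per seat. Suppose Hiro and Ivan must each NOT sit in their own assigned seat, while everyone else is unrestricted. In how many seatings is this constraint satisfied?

Inclusion-exclusion on the 2 forbidden self-matches:
Σ_{j=0}^{2} (-1)^j C(2,j)(11-j)!
= C(2,0)·11! - C(2,1)·10! + C(2,2)·9!
= 39916800 - 7257600 + 362880
= 33022080

33022080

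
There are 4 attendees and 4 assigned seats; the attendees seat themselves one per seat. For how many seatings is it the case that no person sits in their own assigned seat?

9

The number of derangements of 4 is !4 = Σ_{k=0}^{4} (-1)^k·4!/k!
= 4! - 4!/1! + 4!/2! - 4!/3! + 4!/4!
= 24 - 24 + 12 - 4 + 1
= 9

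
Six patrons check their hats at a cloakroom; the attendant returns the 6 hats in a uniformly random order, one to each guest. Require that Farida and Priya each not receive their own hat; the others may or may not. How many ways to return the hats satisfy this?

504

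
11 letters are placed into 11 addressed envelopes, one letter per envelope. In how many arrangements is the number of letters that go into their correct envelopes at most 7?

# with exactly i fixed is C(11,i)·!(11-i); sum over i=0..7:
  i=0: C(11,0)·!11 = 1·14684570 = 14684570
  i=1: C(11,1)·!10 = 11·1334961 = 14684571
  i=2: C(11,2)·!9 = 55·133496 = 7342280
  i=3: C(11,3)·!8 = 165·14833 = 2447445
  i=4: C(11,4)·!7 = 330·1854 = 611820
  i=5: C(11,5)·!6 = 462·265 = 122430
  i=6: C(11,6)·!5 = 462·44 = 20328
  i=7: C(11,7)·!4 = 330·9 = 2970
Total = 39916414.

39916414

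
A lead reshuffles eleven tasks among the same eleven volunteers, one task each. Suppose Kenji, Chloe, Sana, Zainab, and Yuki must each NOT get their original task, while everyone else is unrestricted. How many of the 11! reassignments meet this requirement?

25022880

Inclusion-exclusion on the 5 forbidden self-matches:
Σ_{j=0}^{5} (-1)^j C(5,j)(11-j)!
= C(5,0)·11! - C(5,1)·10! + C(5,2)·9! - C(5,3)·8! + C(5,4)·7! - C(5,5)·6!
= 39916800 - 18144000 + 3628800 - 403200 + 25200 - 720
= 25022880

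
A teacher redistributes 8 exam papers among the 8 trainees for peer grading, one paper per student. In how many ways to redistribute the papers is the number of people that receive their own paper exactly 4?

630

Pick the 4 fixed positions: C(8,4) = 70 ways.
The other 4 form a derangement: !4 = 9.
Total: 70 × 9 = 630.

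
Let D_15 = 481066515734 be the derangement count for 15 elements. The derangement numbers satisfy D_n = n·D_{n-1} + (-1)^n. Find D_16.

7697064251745

D_16 = 16·481066515734 + 1 = 7697064251745.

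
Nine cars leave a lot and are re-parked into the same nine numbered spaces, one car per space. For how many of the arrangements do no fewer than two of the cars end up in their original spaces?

Sum C(9,i)·!(9-i) for i = 2..9:
  i=2: C(9,2)·!7 = 36·1854 = 66744
  i=3: C(9,3)·!6 = 84·265 = 22260
  i=4: C(9,4)·!5 = 126·44 = 5544
  i=5: C(9,5)·!4 = 126·9 = 1134
  i=6: C(9,6)·!3 = 84·2 = 168
  i=7: C(9,7)·!2 = 36·1 = 36
  i=8: C(9,8)·!1 = 9·0 = 0
  i=9: C(9,9)·!0 = 1·1 = 1
Total = 95887.

95887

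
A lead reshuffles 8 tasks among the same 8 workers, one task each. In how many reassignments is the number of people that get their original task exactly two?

Pick the 2 fixed positions: C(8,2) = 28 ways.
The remaining 6 must be deranged: !6 = 265.
Total: 28 × 265 = 7420.

7420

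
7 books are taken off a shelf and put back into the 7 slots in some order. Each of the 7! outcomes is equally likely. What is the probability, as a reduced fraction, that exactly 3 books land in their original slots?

Favorable outcomes: C(7,3)·!4 = 35·9 = 315.
Total outcomes: 7! = 5040.
Probability = 315/5040 = 1/16.

1/16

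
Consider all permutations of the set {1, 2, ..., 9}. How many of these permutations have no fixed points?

!9 = 9! · Σ_{k=0}^{9} (-1)^k/k!
= 9! - 9!/1! + 9!/2! - 9!/3! + 9!/4! - 9!/5! + 9!/6! - 9!/7! + 9!/8! - 9!/9!
= 362880 - 362880 + 181440 - 60480 + 15120 - 3024 + 504 - 72 + 9 - 1
= 133496

133496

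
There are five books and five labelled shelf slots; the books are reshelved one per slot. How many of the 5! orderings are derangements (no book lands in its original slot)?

44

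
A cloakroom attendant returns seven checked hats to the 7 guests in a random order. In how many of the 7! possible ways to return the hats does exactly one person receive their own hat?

Pick the single fixed position: C(7,1) = 7 ways.
The remaining 6 must be deranged: !6 = 265.
Total: 7 × 265 = 1855.

1855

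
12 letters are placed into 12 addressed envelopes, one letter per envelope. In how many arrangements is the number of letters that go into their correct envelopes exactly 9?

440

Choose which 9 of the 12 are fixed: C(12,9) = 220.
The other 3 form a derangement: !3 = 2.
Total: 220 × 2 = 440.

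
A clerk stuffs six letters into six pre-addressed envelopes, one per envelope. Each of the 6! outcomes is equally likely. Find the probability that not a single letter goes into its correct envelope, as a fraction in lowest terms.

53/144

Favorable outcomes: !6 = 265.
Total outcomes: 6! = 720.
Probability = 265/720 = 53/144.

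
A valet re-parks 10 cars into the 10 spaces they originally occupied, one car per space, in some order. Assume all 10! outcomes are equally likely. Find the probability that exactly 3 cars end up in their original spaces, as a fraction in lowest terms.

Favorable outcomes: C(10,3)·!7 = 120·1854 = 222480.
Total outcomes: 10! = 3628800.
Probability = 222480/3628800 = 103/1680.

103/1680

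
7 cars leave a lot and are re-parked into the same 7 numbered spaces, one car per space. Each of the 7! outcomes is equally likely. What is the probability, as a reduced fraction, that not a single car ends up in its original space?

Favorable outcomes: !7 = 1854.
Total outcomes: 7! = 5040.
Probability = 1854/5040 = 103/280.

103/280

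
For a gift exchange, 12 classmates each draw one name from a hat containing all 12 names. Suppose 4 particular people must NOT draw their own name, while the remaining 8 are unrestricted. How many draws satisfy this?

Inclusion-exclusion on the 4 forbidden self-matches:
Σ_{j=0}^{4} (-1)^j C(4,j)(12-j)!
= C(4,0)·12! - C(4,1)·11! + C(4,2)·10! - C(4,3)·9! + C(4,4)·8!
= 479001600 - 159667200 + 21772800 - 1451520 + 40320
= 339696000

339696000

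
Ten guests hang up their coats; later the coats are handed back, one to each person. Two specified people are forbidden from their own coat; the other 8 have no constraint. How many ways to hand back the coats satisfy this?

2943360

Inclusion-exclusion on the 2 forbidden self-matches:
Σ_{j=0}^{2} (-1)^j C(2,j)(10-j)!
= C(2,0)·10! - C(2,1)·9! + C(2,2)·8!
= 3628800 - 725760 + 40320
= 2943360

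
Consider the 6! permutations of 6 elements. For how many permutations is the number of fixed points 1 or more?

455

Sum C(6,i)·!(6-i) for i = 1..6:
  i=1: C(6,1)·!5 = 6·44 = 264
  i=2: C(6,2)·!4 = 15·9 = 135
  i=3: C(6,3)·!3 = 20·2 = 40
  i=4: C(6,4)·!2 = 15·1 = 15
  i=5: C(6,5)·!1 = 6·0 = 0
  i=6: C(6,6)·!0 = 1·1 = 1
Total = 455.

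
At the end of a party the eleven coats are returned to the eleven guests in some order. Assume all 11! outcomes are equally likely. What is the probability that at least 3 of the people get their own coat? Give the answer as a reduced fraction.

3205379/39916800

Favorable outcomes: Σ_{i≥3} C(11,i)·!(11-i) = 165·14833 + 330·1854 + 462·265 + 462·44 + 330·9 + 165·2 + 55·1 + 11·0 + 1·1 = 3205379.
Total outcomes: 11! = 39916800.
Probability = 3205379/39916800 = 3205379/39916800.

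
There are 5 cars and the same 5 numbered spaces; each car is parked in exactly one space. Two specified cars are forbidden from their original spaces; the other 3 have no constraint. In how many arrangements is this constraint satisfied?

Inclusion-exclusion on the 2 forbidden self-matches:
Σ_{j=0}^{2} (-1)^j C(2,j)(5-j)!
= C(2,0)·5! - C(2,1)·4! + C(2,2)·3!
= 120 - 48 + 6
= 78

78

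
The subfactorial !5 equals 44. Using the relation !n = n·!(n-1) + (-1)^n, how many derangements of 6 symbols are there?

265

!6 = 6·44 + 1 = 265.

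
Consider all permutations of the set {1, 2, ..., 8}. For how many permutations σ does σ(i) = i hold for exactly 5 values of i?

Choose which 5 of the 8 are fixed: C(8,5) = 56.
The other 3 form a derangement: !3 = 2.
Total: 56 × 2 = 112.

112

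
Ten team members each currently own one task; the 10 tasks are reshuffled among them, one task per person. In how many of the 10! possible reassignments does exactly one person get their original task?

1334960

Pick the single fixed position: C(10,1) = 10 ways.
The other 9 form a derangement: !9 = 133496.
Total: 10 × 133496 = 1334960.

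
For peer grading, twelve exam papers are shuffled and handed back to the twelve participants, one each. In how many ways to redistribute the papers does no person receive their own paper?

176214841

!12 is the nearest integer to 12!/e.
12! = 479001600, and 479001600/e ≈ 176214840.93, so !12 = 176214841.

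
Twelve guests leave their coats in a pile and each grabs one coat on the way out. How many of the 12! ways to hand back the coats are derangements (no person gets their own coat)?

!12 is the nearest integer to 12!/e.
12! = 479001600, and 479001600/e ≈ 176214840.93, so !12 = 176214841.

176214841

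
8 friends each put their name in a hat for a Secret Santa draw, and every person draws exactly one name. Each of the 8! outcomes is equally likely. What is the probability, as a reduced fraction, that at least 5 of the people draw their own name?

47/13440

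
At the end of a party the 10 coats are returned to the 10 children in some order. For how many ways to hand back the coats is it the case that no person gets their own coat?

1334961

!10 = 10! · Σ_{k=0}^{10} (-1)^k/k!
= 10! - 10!/1! + 10!/2! - 10!/3! + 10!/4! - 10!/5! + 10!/6! - 10!/7! + 10!/8! - 10!/9! + 10!/10!
= 3628800 - 3628800 + 1814400 - 604800 + 151200 - 30240 + 5040 - 720 + 90 - 10 + 1
= 1334961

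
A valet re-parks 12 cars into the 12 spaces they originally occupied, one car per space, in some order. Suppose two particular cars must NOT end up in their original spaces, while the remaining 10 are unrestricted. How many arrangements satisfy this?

402796800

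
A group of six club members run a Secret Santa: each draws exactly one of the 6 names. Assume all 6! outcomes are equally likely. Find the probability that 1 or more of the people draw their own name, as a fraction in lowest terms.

Favorable outcomes: Σ_{i≥1} C(6,i)·!(6-i) = 6·44 + 15·9 + 20·2 + 15·1 + 6·0 + 1·1 = 455.
Total outcomes: 6! = 720.
Probability = 455/720 = 91/144.

91/144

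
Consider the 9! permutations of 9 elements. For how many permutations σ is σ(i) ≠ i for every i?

133496

!9 = 9! · Σ_{k=0}^{9} (-1)^k/k!
= 9! - 9!/1! + 9!/2! - 9!/3! + 9!/4! - 9!/5! + 9!/6! - 9!/7! + 9!/8! - 9!/9!
= 362880 - 362880 + 181440 - 60480 + 15120 - 3024 + 504 - 72 + 9 - 1
= 133496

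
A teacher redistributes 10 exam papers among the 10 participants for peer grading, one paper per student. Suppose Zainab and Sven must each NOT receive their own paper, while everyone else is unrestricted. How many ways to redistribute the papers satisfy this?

Inclusion-exclusion on the 2 forbidden self-matches:
Σ_{j=0}^{2} (-1)^j C(2,j)(10-j)!
= C(2,0)·10! - C(2,1)·9! + C(2,2)·8!
= 3628800 - 725760 + 40320
= 2943360

2943360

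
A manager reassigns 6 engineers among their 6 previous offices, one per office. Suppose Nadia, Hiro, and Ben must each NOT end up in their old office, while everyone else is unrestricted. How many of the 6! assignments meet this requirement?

426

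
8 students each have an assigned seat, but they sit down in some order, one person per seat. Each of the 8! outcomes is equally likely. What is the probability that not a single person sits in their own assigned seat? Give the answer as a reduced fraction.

2119/5760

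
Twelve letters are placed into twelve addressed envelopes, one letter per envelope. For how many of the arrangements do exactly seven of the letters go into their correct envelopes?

Choose which 7 of the 12 are fixed: C(12,7) = 792.
The other 5 form a derangement: !5 = 44.
Total: 792 × 44 = 34848.

34848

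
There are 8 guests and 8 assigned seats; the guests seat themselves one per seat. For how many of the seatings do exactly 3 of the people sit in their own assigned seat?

Choose which 3 of the 8 are fixed: C(8,3) = 56.
The remaining 5 must be deranged: !5 = 44.
Total: 56 × 44 = 2464.

2464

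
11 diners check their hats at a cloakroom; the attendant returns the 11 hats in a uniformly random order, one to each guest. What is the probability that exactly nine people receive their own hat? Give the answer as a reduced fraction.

1/725760

Favorable outcomes: C(11,9)·!2 = 55·1 = 55.
Total outcomes: 11! = 39916800.
Probability = 55/39916800 = 1/725760.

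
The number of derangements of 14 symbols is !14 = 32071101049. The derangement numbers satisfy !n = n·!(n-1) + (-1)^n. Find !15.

481066515734

!15 = 15·32071101049 - 1 = 481066515734.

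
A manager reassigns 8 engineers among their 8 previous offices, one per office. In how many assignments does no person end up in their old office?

14833

!8 is the nearest integer to 8!/e.
8! = 40320, and 40320/e ≈ 14832.90, so !8 = 14833.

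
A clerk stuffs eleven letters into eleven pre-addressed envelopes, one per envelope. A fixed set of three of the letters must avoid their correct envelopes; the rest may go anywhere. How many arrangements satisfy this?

30078720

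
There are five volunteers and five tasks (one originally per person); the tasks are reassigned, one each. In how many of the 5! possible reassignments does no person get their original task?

44

The number of derangements of 5 is !5 = Σ_{k=0}^{5} (-1)^k·5!/k!
= 5! - 5!/1! + 5!/2! - 5!/3! + 5!/4! - 5!/5!
= 120 - 120 + 60 - 20 + 5 - 1
= 44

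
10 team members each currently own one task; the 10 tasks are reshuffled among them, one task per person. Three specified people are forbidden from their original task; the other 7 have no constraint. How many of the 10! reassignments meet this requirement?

Inclusion-exclusion on the 3 forbidden self-matches:
Σ_{j=0}^{3} (-1)^j C(3,j)(10-j)!
= C(3,0)·10! - C(3,1)·9! + C(3,2)·8! - C(3,3)·7!
= 3628800 - 1088640 + 120960 - 5040
= 2656080

2656080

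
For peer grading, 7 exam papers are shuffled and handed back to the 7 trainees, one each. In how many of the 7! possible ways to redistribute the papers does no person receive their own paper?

1854

Use !n = (n-1)(!(n-1) + !(n-2)).
!7 = 6·(265 + 44) = 6·309 = 1854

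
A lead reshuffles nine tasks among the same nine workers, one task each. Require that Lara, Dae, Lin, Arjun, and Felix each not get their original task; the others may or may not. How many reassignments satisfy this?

205056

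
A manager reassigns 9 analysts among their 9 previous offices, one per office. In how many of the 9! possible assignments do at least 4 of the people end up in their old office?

Sum C(9,i)·!(9-i) for i = 4..9:
  i=4: C(9,4)·!5 = 126·44 = 5544
  i=5: C(9,5)·!4 = 126·9 = 1134
  i=6: C(9,6)·!3 = 84·2 = 168
  i=7: C(9,7)·!2 = 36·1 = 36
  i=8: C(9,8)·!1 = 9·0 = 0
  i=9: C(9,9)·!0 = 1·1 = 1
Total = 6883.

6883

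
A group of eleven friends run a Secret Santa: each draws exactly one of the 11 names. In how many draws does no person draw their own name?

14684570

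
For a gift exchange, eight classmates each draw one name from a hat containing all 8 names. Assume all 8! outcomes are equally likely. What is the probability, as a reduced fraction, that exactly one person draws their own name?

103/280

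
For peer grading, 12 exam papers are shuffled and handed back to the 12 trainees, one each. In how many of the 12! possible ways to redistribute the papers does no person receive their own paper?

!12 is the nearest integer to 12!/e.
12! = 479001600, and 479001600/e ≈ 176214840.93, so !12 = 176214841.

176214841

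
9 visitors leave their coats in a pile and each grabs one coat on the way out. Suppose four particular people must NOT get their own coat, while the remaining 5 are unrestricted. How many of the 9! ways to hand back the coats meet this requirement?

229080

Let A_j be the event that the j-th constrained one is fixed. By inclusion-exclusion over the 4 events:
Σ_{j=0}^{4} (-1)^j C(4,j)(9-j)!
= C(4,0)·9! - C(4,1)·8! + C(4,2)·7! - C(4,3)·6! + C(4,4)·5!
= 362880 - 161280 + 30240 - 2880 + 120
= 229080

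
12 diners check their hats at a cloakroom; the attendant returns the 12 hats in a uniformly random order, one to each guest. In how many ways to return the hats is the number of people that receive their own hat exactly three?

29369120

Pick the 3 fixed positions: C(12,3) = 220 ways.
The remaining 9 must be deranged: !9 = 133496.
Total: 220 × 133496 = 29369120.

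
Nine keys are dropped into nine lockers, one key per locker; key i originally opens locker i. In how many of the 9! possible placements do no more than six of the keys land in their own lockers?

# with exactly i fixed is C(9,i)·!(9-i); sum over i=0..6:
  i=0: C(9,0)·!9 = 1·133496 = 133496
  i=1: C(9,1)·!8 = 9·14833 = 133497
  i=2: C(9,2)·!7 = 36·1854 = 66744
  i=3: C(9,3)·!6 = 84·265 = 22260
  i=4: C(9,4)·!5 = 126·44 = 5544
  i=5: C(9,5)·!4 = 126·9 = 1134
  i=6: C(9,6)·!3 = 84·2 = 168
Total = 362843.

362843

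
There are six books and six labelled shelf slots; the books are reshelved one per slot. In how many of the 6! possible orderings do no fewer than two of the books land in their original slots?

# with exactly i fixed is C(6,i)·!(6-i); sum over i=2..6:
  i=2: C(6,2)·!4 = 15·9 = 135
  i=3: C(6,3)·!3 = 20·2 = 40
  i=4: C(6,4)·!2 = 15·1 = 15
  i=5: C(6,5)·!1 = 6·0 = 0
  i=6: C(6,6)·!0 = 1·1 = 1
Total = 191.

191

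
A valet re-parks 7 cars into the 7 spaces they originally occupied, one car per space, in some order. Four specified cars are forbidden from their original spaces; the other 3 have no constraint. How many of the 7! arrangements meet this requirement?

Let A_j be the event that the j-th constrained one is fixed. By inclusion-exclusion over the 4 events:
Σ_{j=0}^{4} (-1)^j C(4,j)(7-j)!
= C(4,0)·7! - C(4,1)·6! + C(4,2)·5! - C(4,3)·4! + C(4,4)·3!
= 5040 - 2880 + 720 - 96 + 6
= 2790

2790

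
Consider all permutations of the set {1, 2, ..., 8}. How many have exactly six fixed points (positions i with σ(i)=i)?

Pick the 6 fixed positions: C(8,6) = 28 ways.
The other 2 form a derangement: !2 = 1.
Total: 28 × 1 = 28.

28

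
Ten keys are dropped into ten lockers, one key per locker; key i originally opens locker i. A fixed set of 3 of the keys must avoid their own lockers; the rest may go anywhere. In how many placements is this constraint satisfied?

2656080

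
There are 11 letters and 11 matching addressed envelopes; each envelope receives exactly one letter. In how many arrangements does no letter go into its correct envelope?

14684570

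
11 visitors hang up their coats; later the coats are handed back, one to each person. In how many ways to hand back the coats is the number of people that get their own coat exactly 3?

Choose which 3 of the 11 are fixed: C(11,3) = 165.
The other 8 form a derangement: !8 = 14833.
Total: 165 × 14833 = 2447445.

2447445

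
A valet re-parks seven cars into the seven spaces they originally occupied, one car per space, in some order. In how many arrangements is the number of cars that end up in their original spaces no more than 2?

4633

# with exactly i fixed is C(7,i)·!(7-i); sum over i=0..2:
  i=0: C(7,0)·!7 = 1·1854 = 1854
  i=1: C(7,1)·!6 = 7·265 = 1855
  i=2: C(7,2)·!5 = 21·44 = 924
Total = 4633.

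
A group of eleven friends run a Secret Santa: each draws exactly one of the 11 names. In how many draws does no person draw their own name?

Use !n = (n-1)(!(n-1) + !(n-2)).
!11 = 10·(1334961 + 133496) = 10·1468457 = 14684570

14684570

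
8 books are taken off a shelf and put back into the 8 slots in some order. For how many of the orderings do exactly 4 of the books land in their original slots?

Pick the 4 fixed positions: C(8,4) = 70 ways.
The remaining 4 must be deranged: !4 = 9.
Total: 70 × 9 = 630.

630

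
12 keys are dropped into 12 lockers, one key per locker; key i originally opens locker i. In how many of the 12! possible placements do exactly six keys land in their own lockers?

244860

Choose which 6 of the 12 are fixed: C(12,6) = 924.
The remaining 6 must be deranged: !6 = 265.
Total: 924 × 265 = 244860.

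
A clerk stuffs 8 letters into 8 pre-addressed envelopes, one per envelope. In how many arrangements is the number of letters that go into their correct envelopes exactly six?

28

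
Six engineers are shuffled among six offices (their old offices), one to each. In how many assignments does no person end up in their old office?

The number of derangements of 6 is !6 = Σ_{k=0}^{6} (-1)^k·6!/k!
= 6! - 6!/1! + 6!/2! - 6!/3! + 6!/4! - 6!/5! + 6!/6!
= 720 - 720 + 360 - 120 + 30 - 6 + 1
= 265

265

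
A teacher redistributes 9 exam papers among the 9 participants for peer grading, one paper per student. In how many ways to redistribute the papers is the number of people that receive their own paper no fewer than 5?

# with exactly i fixed is C(9,i)·!(9-i); sum over i=5..9:
  i=5: C(9,5)·!4 = 126·9 = 1134
  i=6: C(9,6)·!3 = 84·2 = 168
  i=7: C(9,7)·!2 = 36·1 = 36
  i=8: C(9,8)·!1 = 9·0 = 0
  i=9: C(9,9)·!0 = 1·1 = 1
Total = 1339.

1339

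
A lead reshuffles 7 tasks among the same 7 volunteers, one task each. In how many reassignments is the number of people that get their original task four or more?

92

Sum C(7,i)·!(7-i) for i = 4..7:
  i=4: C(7,4)·!3 = 35·2 = 70
  i=5: C(7,5)·!2 = 21·1 = 21
  i=6: C(7,6)·!1 = 7·0 = 0
  i=7: C(7,7)·!0 = 1·1 = 1
Total = 92.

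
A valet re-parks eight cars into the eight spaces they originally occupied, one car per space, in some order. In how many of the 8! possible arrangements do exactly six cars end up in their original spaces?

28

Pick the 6 fixed positions: C(8,6) = 28 ways.
The remaining 2 must be deranged: !2 = 1.
Total: 28 × 1 = 28.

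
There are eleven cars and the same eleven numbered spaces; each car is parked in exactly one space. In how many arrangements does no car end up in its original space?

14684570

By inclusion-exclusion, !11 = Σ (-1)^k · 11!/k! for k=0..11
= 11! - 11!/1! + 11!/2! - 11!/3! + 11!/4! - 11!/5! + 11!/6! - 11!/7! + 11!/8! - 11!/9! + 11!/10! - 11!/11!
= 39916800 - 39916800 + 19958400 - 6652800 + 1663200 - 332640 + 55440 - 7920 + 990 - 110 + 11 - 1
= 14684570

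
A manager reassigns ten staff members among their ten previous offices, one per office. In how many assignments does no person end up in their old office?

1334961

Use !n = (n-1)(!(n-1) + !(n-2)).
!10 = 9·(133496 + 14833) = 9·148329 = 1334961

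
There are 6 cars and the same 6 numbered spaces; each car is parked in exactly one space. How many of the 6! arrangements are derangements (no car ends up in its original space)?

By inclusion-exclusion, !6 = Σ (-1)^k · 6!/k! for k=0..6
= 6! - 6!/1! + 6!/2! - 6!/3! + 6!/4! - 6!/5! + 6!/6!
= 720 - 720 + 360 - 120 + 30 - 6 + 1
= 265

265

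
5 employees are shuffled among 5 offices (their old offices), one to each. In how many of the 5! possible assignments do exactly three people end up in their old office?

Pick the 3 fixed positions: C(5,3) = 10 ways.
The other 2 form a derangement: !2 = 1.
Total: 10 × 1 = 10.

10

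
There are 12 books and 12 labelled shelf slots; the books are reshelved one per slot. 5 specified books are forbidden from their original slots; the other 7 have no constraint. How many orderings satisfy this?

312273360

Let A_j be the event that the j-th constrained one is fixed. By inclusion-exclusion over the 5 events:
Σ_{j=0}^{5} (-1)^j C(5,j)(12-j)!
= C(5,0)·12! - C(5,1)·11! + C(5,2)·10! - C(5,3)·9! + C(5,4)·8! - C(5,5)·7!
= 479001600 - 199584000 + 36288000 - 3628800 + 201600 - 5040
= 312273360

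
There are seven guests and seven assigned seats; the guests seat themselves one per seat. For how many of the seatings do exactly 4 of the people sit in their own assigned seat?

Pick the 4 fixed positions: C(7,4) = 35 ways.
The remaining 3 must be deranged: !3 = 2.
Total: 35 × 2 = 70.

70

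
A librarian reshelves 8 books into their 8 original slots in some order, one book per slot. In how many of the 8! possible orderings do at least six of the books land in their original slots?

29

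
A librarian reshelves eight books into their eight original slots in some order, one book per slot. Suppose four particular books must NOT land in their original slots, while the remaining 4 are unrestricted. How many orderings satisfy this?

24024

Let A_j be the event that the j-th constrained one is fixed. By inclusion-exclusion over the 4 events:
Σ_{j=0}^{4} (-1)^j C(4,j)(8-j)!
= C(4,0)·8! - C(4,1)·7! + C(4,2)·6! - C(4,3)·5! + C(4,4)·4!
= 40320 - 20160 + 4320 - 480 + 24
= 24024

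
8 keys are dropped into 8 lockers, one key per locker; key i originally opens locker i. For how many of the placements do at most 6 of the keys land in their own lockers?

# with exactly i fixed is C(8,i)·!(8-i); sum over i=0..6:
  i=0: C(8,0)·!8 = 1·14833 = 14833
  i=1: C(8,1)·!7 = 8·1854 = 14832
  i=2: C(8,2)·!6 = 28·265 = 7420
  i=3: C(8,3)·!5 = 56·44 = 2464
  i=4: C(8,4)·!4 = 70·9 = 630
  i=5: C(8,5)·!3 = 56·2 = 112
  i=6: C(8,6)·!2 = 28·1 = 28
Total = 40319.

40319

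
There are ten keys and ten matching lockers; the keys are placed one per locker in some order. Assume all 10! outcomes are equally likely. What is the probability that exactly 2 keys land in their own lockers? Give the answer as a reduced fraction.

2119/11520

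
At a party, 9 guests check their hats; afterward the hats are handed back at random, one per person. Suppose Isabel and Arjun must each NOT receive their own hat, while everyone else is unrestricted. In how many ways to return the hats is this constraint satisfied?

287280

Inclusion-exclusion on the 2 forbidden self-matches:
Σ_{j=0}^{2} (-1)^j C(2,j)(9-j)!
= C(2,0)·9! - C(2,1)·8! + C(2,2)·7!
= 362880 - 80640 + 5040
= 287280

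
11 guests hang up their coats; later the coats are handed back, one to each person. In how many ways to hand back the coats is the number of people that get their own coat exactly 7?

Choose which 7 of the 11 are fixed: C(11,7) = 330.
The remaining 4 must be deranged: !4 = 9.
Total: 330 × 9 = 2970.

2970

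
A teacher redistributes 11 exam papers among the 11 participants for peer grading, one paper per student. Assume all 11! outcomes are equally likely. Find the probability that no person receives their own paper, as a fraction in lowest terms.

1468457/3991680

Favorable outcomes: !11 = 14684570.
Total outcomes: 11! = 39916800.
Probability = 14684570/39916800 = 1468457/3991680.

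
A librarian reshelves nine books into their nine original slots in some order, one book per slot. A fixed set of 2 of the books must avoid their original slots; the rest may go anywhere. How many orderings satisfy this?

Inclusion-exclusion on the 2 forbidden self-matches:
Σ_{j=0}^{2} (-1)^j C(2,j)(9-j)!
= C(2,0)·9! - C(2,1)·8! + C(2,2)·7!
= 362880 - 80640 + 5040
= 287280

287280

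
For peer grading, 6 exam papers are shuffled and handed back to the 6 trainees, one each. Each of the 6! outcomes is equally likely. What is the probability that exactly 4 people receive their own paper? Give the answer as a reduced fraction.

1/48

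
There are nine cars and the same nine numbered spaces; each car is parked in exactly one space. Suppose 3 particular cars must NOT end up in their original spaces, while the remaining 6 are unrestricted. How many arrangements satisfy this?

256320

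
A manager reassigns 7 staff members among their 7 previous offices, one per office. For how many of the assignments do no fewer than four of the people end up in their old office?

Sum C(7,i)·!(7-i) for i = 4..7:
  i=4: C(7,4)·!3 = 35·2 = 70
  i=5: C(7,5)·!2 = 21·1 = 21
  i=6: C(7,6)·!1 = 7·0 = 0
  i=7: C(7,7)·!0 = 1·1 = 1
Total = 92.

92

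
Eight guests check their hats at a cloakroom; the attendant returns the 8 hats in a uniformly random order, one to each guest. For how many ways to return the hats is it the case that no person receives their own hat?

Use !n = (n-1)(!(n-1) + !(n-2)).
!8 = 7·(1854 + 265) = 7·2119 = 14833

14833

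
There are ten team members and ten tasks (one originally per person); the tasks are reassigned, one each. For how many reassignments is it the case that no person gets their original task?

1334961

The number of derangements of 10 is !10 = Σ_{k=0}^{10} (-1)^k·10!/k!
= 10! - 10!/1! + 10!/2! - 10!/3! + 10!/4! - 10!/5! + 10!/6! - 10!/7! + 10!/8! - 10!/9! + 10!/10!
= 3628800 - 3628800 + 1814400 - 604800 + 151200 - 30240 + 5040 - 720 + 90 - 10 + 1
= 1334961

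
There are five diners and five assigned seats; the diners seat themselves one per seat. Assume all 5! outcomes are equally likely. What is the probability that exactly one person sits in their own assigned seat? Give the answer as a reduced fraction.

3/8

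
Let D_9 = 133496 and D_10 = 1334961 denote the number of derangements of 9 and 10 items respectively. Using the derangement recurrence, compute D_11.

14684570

D_11 = (11-1)·(D_10 + D_9) = 10·(1334961 + 133496) = 10·1468457 = 14684570.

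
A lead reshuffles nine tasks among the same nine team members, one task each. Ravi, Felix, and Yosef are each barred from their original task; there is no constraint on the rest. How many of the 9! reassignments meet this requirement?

Inclusion-exclusion on the 3 forbidden self-matches:
Σ_{j=0}^{3} (-1)^j C(3,j)(9-j)!
= C(3,0)·9! - C(3,1)·8! + C(3,2)·7! - C(3,3)·6!
= 362880 - 120960 + 15120 - 720
= 256320

256320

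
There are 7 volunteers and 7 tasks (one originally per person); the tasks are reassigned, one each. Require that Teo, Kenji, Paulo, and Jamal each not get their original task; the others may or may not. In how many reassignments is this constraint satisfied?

2790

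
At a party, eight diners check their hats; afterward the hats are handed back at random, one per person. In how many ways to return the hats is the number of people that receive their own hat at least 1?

25487

# with exactly i fixed is C(8,i)·!(8-i); sum over i=1..8:
  i=1: C(8,1)·!7 = 8·1854 = 14832
  i=2: C(8,2)·!6 = 28·265 = 7420
  i=3: C(8,3)·!5 = 56·44 = 2464
  i=4: C(8,4)·!4 = 70·9 = 630
  i=5: C(8,5)·!3 = 56·2 = 112
  i=6: C(8,6)·!2 = 28·1 = 28
  i=7: C(8,7)·!1 = 8·0 = 0
  i=8: C(8,8)·!0 = 1·1 = 1
Total = 25487.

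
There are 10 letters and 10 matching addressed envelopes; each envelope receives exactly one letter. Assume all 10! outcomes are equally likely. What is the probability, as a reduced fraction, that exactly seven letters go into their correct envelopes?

1/15120

Favorable outcomes: C(10,7)·!3 = 120·2 = 240.
Total outcomes: 10! = 3628800.
Probability = 240/3628800 = 1/15120.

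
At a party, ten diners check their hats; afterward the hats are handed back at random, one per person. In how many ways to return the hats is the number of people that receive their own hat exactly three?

222480

Pick the 3 fixed positions: C(10,3) = 120 ways.
The other 7 form a derangement: !7 = 1854.
Total: 120 × 1854 = 222480.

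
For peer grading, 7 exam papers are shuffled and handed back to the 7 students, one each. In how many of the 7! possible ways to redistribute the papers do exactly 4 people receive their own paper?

Pick the 4 fixed positions: C(7,4) = 35 ways.
The other 3 form a derangement: !3 = 2.
Total: 35 × 2 = 70.

70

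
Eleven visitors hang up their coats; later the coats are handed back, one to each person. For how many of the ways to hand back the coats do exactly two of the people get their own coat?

Pick the 2 fixed positions: C(11,2) = 55 ways.
The other 9 form a derangement: !9 = 133496.
Total: 55 × 133496 = 7342280.

7342280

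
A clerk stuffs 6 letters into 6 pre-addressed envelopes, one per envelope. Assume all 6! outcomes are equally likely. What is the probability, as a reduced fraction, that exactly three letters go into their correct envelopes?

Favorable outcomes: C(6,3)·!3 = 20·2 = 40.
Total outcomes: 6! = 720.
Probability = 40/720 = 1/18.

1/18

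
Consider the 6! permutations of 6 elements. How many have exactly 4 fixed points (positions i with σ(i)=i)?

Choose which 4 of the 6 are fixed: C(6,4) = 15.
The remaining 2 must be deranged: !2 = 1.
Total: 15 × 1 = 15.

15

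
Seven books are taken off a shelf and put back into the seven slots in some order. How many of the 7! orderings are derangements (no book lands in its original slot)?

!7 = 7! · Σ_{k=0}^{7} (-1)^k/k!
= 7! - 7!/1! + 7!/2! - 7!/3! + 7!/4! - 7!/5! + 7!/6! - 7!/7!
= 5040 - 5040 + 2520 - 840 + 210 - 42 + 7 - 1
= 1854

1854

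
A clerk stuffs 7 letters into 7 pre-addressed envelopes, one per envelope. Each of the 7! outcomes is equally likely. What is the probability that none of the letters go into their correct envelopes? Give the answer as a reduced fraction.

Favorable outcomes: !7 = 1854.
Total outcomes: 7! = 5040.
Probability = 1854/5040 = 103/280.

103/280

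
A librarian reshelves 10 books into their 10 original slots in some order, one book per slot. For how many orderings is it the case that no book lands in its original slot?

1334961

The subfactorial !10 = [10!/e] (nearest integer).
10! = 3628800, and 3628800/e ≈ 1334960.92, so !10 = 1334961.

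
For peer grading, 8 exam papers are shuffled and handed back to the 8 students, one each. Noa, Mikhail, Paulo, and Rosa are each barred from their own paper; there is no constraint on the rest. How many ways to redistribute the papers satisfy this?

24024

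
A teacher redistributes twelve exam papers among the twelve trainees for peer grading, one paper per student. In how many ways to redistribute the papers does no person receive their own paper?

Recurrence: !12 = 12·!11 + (-1)^12.
!12 = 12·14684570 + 1 = 176214841

176214841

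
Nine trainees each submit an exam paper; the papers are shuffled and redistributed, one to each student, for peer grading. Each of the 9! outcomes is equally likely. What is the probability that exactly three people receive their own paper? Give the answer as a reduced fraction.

Favorable outcomes: C(9,3)·!6 = 84·265 = 22260.
Total outcomes: 9! = 362880.
Probability = 22260/362880 = 53/864.

53/864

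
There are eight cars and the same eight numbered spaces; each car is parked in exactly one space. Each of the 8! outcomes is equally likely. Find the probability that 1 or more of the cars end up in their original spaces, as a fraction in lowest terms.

Favorable outcomes: Σ_{i≥1} C(8,i)·!(8-i) = 8·1854 + 28·265 + 56·44 + 70·9 + 56·2 + 28·1 + 8·0 + 1·1 = 25487.
Total outcomes: 8! = 40320.
Probability = 25487/40320 = 3641/5760.

3641/5760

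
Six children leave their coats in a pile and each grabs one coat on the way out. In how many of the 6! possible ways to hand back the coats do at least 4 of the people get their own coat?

Sum C(6,i)·!(6-i) for i = 4..6:
  i=4: C(6,4)·!2 = 15·1 = 15
  i=5: C(6,5)·!1 = 6·0 = 0
  i=6: C(6,6)·!0 = 1·1 = 1
Total = 16.

16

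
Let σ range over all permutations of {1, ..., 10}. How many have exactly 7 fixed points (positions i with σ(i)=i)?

Choose which 7 of the 10 are fixed: C(10,7) = 120.
The remaining 3 must be deranged: !3 = 2.
Total: 120 × 2 = 240.

240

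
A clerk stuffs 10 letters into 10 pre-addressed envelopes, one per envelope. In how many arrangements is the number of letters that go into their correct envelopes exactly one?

1334960

Choose which one of the 10 is fixed: C(10,1) = 10.
The other 9 form a derangement: !9 = 133496.
Total: 10 × 133496 = 1334960.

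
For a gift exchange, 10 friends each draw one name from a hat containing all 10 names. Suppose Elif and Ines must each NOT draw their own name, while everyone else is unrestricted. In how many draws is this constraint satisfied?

Let A_j be the event that the j-th constrained one is fixed. By inclusion-exclusion over the 2 events:
Σ_{j=0}^{2} (-1)^j C(2,j)(10-j)!
= C(2,0)·10! - C(2,1)·9! + C(2,2)·8!
= 3628800 - 725760 + 40320
= 2943360

2943360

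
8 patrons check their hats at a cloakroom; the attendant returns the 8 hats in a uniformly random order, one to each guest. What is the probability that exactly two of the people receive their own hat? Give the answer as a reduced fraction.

53/288

Favorable outcomes: C(8,2)·!6 = 28·265 = 7420.
Total outcomes: 8! = 40320.
Probability = 7420/40320 = 53/288.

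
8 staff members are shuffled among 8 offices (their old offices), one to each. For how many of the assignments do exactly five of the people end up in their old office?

Choose which 5 of the 8 are fixed: C(8,5) = 56.
The remaining 3 must be deranged: !3 = 2.
Total: 56 × 2 = 112.

112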